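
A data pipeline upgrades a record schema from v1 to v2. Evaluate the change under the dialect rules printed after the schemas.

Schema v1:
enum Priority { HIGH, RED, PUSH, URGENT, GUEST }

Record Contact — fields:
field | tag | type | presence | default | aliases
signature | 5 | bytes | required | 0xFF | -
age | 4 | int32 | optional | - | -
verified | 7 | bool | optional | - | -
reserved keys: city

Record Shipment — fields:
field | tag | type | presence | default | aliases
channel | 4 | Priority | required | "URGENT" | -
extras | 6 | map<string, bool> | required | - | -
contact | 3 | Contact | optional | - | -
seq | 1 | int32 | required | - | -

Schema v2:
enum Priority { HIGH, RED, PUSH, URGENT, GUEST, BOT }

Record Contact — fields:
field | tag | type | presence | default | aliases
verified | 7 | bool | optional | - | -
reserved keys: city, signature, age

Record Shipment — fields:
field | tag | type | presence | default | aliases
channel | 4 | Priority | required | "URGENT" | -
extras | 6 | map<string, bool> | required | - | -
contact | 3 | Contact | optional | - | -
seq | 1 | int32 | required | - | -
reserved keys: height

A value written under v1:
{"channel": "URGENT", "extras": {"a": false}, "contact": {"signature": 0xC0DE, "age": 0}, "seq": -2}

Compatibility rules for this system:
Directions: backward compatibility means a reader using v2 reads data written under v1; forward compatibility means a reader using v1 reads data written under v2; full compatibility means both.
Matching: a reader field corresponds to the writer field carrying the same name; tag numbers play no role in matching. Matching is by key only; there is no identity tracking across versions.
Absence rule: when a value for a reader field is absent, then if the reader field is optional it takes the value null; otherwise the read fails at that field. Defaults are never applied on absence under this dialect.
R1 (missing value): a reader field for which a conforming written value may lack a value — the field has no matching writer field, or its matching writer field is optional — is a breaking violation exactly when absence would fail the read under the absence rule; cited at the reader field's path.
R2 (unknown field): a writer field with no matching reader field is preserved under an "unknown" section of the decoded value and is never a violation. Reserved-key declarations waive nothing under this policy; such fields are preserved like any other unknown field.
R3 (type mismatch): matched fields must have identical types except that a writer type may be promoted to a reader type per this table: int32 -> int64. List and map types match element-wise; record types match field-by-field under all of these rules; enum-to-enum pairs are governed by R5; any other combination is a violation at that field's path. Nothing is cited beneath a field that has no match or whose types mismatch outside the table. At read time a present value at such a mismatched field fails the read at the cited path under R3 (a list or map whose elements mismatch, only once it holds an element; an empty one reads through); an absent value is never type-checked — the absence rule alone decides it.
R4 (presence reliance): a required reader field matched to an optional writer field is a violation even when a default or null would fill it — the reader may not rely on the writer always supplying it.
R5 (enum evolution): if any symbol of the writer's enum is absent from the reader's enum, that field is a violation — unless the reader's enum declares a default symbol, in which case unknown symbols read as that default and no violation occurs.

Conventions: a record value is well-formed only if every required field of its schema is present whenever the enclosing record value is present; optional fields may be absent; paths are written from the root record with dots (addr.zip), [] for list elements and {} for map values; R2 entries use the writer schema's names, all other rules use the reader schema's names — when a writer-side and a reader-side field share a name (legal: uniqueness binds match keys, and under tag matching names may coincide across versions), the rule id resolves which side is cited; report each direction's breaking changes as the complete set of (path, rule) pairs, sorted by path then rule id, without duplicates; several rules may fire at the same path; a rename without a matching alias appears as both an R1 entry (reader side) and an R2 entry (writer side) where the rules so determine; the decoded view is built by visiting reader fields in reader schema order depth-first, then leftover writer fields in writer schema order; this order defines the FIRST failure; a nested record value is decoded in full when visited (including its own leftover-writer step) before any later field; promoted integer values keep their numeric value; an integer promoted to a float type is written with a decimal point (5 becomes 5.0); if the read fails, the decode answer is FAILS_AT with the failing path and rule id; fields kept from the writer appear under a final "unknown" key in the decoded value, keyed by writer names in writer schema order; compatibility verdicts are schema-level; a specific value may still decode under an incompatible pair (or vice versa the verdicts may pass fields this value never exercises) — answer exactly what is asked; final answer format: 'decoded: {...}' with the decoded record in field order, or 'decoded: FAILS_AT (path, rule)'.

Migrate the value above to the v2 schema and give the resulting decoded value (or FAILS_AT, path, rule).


decoded: {"channel": "URGENT", "extras": {"a": false}, "contact": {"verified": null, "unknown": {"signature": 0xC0DE, "age": 0}}, "seq": -2}

arrows below run writer -> reader for Shipment
migrating the Shipment value to v2:
  channel := "URGENT"
  extras := {"a": false}
  contact.verified := null (not supplied -> null)
  writer contact.signature: kept under "unknown"
  writer contact.age: kept under "unknown"
  seq := -2
  => decoded: {"channel": "URGENT", "extras": {"a": false}, "contact": {"verified": null, "unknown": {"signature": 0xC0DE, "age": 0}}, "seq": -2}
checking off the Shipment differences that do not matter here:
  enum Priority (field channel in record Shipment): symbol BOT added -> schema-level compatibility only; this Shipment value's decode is unchanged


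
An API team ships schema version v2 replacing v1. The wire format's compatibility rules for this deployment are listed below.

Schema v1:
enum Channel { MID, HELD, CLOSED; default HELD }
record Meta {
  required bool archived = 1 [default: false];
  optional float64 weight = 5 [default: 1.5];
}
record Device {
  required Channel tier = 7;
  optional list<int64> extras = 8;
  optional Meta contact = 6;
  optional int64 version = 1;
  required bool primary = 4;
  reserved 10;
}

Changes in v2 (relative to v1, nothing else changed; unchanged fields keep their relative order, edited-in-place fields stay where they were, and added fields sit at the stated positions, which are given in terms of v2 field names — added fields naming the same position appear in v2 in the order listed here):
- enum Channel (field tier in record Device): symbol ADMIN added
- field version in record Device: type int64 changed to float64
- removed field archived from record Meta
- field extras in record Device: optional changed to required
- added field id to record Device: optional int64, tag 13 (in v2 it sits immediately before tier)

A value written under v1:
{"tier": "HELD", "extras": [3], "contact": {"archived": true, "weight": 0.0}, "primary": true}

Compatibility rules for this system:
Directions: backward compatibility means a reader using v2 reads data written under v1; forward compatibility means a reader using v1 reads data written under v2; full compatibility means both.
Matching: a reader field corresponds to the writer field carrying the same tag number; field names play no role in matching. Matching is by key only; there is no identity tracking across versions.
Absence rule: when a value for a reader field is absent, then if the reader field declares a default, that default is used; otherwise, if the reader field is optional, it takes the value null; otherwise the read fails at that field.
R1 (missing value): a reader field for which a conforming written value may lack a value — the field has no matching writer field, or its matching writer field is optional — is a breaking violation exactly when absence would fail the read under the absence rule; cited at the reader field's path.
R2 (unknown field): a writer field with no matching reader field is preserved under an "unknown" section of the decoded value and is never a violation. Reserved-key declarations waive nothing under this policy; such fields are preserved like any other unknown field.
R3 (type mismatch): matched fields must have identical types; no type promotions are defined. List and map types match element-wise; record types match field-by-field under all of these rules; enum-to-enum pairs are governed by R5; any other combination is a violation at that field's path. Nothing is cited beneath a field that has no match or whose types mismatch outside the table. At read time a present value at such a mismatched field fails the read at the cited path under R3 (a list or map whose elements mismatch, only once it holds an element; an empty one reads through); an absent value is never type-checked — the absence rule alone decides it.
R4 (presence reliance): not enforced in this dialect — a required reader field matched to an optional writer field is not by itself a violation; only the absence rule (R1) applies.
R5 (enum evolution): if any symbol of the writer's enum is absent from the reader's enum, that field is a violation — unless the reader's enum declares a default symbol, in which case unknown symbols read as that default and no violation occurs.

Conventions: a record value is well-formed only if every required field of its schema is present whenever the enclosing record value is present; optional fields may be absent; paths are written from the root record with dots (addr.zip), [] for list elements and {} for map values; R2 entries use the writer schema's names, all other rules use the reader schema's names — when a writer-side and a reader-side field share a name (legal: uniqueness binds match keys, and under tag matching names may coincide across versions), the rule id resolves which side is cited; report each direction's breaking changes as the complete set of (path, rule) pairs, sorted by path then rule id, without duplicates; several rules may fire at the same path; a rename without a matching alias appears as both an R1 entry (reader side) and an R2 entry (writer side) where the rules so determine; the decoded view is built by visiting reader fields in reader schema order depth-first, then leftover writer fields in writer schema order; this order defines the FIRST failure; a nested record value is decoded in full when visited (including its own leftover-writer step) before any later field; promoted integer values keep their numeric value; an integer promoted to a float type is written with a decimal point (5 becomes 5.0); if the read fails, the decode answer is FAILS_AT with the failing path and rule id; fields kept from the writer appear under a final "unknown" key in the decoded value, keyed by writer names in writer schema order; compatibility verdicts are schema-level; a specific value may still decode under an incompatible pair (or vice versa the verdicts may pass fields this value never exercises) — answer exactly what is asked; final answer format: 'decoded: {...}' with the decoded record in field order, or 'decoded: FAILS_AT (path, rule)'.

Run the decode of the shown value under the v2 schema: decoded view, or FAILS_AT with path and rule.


decoded: {"id": null, "tier": "HELD", "extras": [3], "contact": {"weight": 0.0, "unknown": {"archived": true}}, "version": null, "primary": true}

in Device below, arrows point writer -> reader
decode walk for Device under reader schema v2:
  id := null (not supplied -> null)
  tier := "HELD"
  extras := [3]
  contact.weight := 0.0
  writer contact.archived: kept under "unknown"
  version := null (not supplied -> null)
  primary := true
  => decoded: {"id": null, "tier": "HELD", "extras": [3], "contact": {"weight": 0.0, "unknown": {"archived": true}}, "version": null, "primary": true}
diffs on Device not affecting the asked answer:
  enum Channel (field tier in record Device): symbol ADMIN added -> inert under this dialect — no rule fires on Device and the result does not move
  field version in record Device: type int64 changed to float64 -> shifts the Device verdicts, not this decode
  field extras in record Device: optional changed to required -> shifts the Device verdicts, not this decode


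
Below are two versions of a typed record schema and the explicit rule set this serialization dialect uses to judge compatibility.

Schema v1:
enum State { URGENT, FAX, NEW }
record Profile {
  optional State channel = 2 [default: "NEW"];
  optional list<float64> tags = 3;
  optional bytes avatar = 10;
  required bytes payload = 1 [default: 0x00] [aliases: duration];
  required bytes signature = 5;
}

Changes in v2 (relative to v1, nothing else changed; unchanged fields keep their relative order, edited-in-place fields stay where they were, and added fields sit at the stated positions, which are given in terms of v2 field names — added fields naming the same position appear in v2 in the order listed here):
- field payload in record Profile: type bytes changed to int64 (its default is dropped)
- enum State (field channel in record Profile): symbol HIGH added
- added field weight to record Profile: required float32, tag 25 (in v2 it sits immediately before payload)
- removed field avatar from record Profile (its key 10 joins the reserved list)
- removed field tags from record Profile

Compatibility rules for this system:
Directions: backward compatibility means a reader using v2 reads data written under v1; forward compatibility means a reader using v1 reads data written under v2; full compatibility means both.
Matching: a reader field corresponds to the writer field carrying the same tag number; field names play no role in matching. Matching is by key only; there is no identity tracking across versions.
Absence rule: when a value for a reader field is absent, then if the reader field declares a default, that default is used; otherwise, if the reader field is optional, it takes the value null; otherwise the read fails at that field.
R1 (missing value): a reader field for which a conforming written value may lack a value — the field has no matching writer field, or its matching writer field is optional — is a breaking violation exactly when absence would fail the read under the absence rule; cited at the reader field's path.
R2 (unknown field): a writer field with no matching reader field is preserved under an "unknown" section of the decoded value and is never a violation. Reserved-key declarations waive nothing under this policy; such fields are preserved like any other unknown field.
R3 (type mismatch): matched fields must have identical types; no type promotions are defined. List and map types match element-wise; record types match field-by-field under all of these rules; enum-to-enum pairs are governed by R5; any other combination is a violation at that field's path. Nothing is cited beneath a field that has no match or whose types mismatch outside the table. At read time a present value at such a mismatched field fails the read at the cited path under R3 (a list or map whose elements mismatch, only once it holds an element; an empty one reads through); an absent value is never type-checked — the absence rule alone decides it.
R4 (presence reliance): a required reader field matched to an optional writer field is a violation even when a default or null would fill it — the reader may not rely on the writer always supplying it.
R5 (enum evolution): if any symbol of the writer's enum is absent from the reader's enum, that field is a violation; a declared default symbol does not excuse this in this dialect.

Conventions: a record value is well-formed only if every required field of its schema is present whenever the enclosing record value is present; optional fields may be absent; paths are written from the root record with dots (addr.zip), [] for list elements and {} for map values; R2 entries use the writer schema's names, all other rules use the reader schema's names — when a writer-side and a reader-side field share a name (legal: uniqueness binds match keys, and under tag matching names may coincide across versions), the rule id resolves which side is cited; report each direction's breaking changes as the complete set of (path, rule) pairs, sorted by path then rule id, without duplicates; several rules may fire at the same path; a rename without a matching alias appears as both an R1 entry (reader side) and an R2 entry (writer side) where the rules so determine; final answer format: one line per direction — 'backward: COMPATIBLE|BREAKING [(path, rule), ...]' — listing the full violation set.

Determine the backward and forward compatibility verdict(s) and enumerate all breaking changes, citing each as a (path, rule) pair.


in Profile below, arrows point writer -> reader
backward analysis of Profile with v2 as reader and v1 as writer:
  State -> State, writer optional: channel aligns to channel
  weight: no writer match
  bytes -> int64, writer required: payload aligns to payload
  bytes -> bytes, writer required: signature aligns to signature
  writer field tags has no reader counterpart
  writer field avatar has no reader counterpart
  rule R3 violated at payload
  rule R1 violated at weight
  => 2 violation(s): backward is BREAKING for Profile
forward analysis of Profile with v1 as reader and v2 as writer:
  State -> State, writer optional: channel aligns to channel
  tags: no writer match
  avatar: no writer match
  int64 -> bytes, writer required: payload aligns to payload
  bytes -> bytes, writer required: signature aligns to signature
  writer field weight has no reader counterpart
  rule R5 violated at channel
  rule R3 violated at payload
  => 2 violation(s): forward is BREAKING for Profile

backward: BREAKING [(payload, R3), (weight, R1)]; forward: BREAKING [(channel, R5), (payload, R3)]


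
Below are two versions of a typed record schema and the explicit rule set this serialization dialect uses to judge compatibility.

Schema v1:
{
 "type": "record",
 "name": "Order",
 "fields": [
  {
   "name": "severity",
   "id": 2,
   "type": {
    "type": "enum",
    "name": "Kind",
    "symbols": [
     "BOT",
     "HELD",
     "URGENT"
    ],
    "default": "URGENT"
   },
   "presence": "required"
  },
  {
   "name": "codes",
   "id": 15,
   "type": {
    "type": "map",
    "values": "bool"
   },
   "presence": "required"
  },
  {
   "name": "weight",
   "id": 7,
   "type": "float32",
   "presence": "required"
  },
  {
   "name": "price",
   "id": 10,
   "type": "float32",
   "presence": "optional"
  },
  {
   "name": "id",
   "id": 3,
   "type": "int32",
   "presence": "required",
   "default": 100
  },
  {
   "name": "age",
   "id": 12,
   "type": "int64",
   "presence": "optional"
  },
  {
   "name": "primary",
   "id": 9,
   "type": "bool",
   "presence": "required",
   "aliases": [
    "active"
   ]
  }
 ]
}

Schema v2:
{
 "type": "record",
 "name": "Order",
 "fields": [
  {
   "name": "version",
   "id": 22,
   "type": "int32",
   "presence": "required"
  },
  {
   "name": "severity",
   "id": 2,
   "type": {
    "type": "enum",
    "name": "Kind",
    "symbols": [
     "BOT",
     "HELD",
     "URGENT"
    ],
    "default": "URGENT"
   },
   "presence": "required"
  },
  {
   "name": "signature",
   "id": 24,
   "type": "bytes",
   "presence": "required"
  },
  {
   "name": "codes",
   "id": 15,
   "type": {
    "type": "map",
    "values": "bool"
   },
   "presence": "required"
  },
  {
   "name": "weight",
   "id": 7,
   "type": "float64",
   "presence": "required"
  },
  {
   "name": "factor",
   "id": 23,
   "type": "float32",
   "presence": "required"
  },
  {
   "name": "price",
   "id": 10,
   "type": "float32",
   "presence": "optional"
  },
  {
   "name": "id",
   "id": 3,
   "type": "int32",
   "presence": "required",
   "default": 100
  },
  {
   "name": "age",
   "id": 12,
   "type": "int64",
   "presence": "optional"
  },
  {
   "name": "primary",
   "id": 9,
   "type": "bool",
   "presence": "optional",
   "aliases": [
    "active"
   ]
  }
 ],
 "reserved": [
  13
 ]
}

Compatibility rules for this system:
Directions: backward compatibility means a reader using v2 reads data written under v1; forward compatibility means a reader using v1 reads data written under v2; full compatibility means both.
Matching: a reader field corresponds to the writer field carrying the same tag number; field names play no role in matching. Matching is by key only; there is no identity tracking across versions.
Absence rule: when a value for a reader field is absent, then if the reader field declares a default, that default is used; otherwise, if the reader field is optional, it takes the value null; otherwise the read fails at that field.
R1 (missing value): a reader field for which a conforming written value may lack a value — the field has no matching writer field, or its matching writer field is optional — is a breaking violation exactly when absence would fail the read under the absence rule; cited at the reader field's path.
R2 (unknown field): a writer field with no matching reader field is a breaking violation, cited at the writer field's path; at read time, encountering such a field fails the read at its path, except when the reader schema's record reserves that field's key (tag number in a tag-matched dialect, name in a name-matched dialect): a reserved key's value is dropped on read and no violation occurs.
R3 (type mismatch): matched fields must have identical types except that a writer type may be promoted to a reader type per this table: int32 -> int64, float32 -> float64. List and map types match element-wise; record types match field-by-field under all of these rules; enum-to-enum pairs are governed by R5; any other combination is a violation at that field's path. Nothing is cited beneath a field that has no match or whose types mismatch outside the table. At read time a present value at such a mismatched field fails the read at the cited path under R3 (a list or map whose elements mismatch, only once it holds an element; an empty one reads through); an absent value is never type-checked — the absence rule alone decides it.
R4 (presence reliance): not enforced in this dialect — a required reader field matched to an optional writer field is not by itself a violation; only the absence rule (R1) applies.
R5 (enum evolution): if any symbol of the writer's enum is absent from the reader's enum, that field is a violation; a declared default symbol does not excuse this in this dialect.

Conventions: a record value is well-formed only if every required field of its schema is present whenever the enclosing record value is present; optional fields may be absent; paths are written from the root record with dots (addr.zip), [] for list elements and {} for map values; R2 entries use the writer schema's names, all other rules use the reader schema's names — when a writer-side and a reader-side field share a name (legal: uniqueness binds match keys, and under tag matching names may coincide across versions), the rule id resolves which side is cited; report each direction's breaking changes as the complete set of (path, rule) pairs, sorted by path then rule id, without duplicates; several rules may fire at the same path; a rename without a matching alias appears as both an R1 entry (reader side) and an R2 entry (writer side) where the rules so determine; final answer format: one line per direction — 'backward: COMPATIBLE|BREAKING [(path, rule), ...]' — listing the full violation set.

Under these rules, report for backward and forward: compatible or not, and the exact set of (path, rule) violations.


backward: BREAKING [(factor, R1), (signature, R1), (version, R1)]; forward: BREAKING [(factor, R2), (primary, R1), (signature, R2), (version, R2), (weight, R3)]

the writer's type comes first in each Order pair
backward analysis of Order with v2 as reader and v1 as writer:
  version: no writer-side match
  severity <- severity (Kind -> Kind, writer required)
  signature: no writer-side match
  codes <- codes (map<string, bool> -> map<string, bool>, writer required)
  weight <- weight (float32 -> float64, writer required)
  factor: no writer-side match
  price <- price (float32 -> float32, writer optional)
  id <- id (int32 -> int32, writer required)
  age <- age (int64 -> int64, writer optional)
  primary <- primary (bool -> bool, writer required)
  rule R1 violated at factor
  rule R1 violated at signature
  rule R1 violated at version
  backward on Order therefore BREAKING (3)
forward analysis of Order with v1 as reader and v2 as writer:
  severity <- severity (Kind -> Kind, writer required)
  codes <- codes (map<string, bool> -> map<string, bool>, writer required)
  weight <- weight (float64 -> float32, writer required)
  price <- price (float32 -> float32, writer optional)
  id <- id (int32 -> int32, writer required)
  age <- age (int64 -> int64, writer optional)
  primary <- primary (bool -> bool, writer optional)
  version (writer side), unknown to reader
  signature (writer side), unknown to reader
  factor (writer side), unknown to reader
  rule R2 violated at factor
  rule R1 violated at primary
  rule R2 violated at signature
  rule R2 violated at version
  rule R3 violated at weight
  forward on Order therefore BREAKING (5)


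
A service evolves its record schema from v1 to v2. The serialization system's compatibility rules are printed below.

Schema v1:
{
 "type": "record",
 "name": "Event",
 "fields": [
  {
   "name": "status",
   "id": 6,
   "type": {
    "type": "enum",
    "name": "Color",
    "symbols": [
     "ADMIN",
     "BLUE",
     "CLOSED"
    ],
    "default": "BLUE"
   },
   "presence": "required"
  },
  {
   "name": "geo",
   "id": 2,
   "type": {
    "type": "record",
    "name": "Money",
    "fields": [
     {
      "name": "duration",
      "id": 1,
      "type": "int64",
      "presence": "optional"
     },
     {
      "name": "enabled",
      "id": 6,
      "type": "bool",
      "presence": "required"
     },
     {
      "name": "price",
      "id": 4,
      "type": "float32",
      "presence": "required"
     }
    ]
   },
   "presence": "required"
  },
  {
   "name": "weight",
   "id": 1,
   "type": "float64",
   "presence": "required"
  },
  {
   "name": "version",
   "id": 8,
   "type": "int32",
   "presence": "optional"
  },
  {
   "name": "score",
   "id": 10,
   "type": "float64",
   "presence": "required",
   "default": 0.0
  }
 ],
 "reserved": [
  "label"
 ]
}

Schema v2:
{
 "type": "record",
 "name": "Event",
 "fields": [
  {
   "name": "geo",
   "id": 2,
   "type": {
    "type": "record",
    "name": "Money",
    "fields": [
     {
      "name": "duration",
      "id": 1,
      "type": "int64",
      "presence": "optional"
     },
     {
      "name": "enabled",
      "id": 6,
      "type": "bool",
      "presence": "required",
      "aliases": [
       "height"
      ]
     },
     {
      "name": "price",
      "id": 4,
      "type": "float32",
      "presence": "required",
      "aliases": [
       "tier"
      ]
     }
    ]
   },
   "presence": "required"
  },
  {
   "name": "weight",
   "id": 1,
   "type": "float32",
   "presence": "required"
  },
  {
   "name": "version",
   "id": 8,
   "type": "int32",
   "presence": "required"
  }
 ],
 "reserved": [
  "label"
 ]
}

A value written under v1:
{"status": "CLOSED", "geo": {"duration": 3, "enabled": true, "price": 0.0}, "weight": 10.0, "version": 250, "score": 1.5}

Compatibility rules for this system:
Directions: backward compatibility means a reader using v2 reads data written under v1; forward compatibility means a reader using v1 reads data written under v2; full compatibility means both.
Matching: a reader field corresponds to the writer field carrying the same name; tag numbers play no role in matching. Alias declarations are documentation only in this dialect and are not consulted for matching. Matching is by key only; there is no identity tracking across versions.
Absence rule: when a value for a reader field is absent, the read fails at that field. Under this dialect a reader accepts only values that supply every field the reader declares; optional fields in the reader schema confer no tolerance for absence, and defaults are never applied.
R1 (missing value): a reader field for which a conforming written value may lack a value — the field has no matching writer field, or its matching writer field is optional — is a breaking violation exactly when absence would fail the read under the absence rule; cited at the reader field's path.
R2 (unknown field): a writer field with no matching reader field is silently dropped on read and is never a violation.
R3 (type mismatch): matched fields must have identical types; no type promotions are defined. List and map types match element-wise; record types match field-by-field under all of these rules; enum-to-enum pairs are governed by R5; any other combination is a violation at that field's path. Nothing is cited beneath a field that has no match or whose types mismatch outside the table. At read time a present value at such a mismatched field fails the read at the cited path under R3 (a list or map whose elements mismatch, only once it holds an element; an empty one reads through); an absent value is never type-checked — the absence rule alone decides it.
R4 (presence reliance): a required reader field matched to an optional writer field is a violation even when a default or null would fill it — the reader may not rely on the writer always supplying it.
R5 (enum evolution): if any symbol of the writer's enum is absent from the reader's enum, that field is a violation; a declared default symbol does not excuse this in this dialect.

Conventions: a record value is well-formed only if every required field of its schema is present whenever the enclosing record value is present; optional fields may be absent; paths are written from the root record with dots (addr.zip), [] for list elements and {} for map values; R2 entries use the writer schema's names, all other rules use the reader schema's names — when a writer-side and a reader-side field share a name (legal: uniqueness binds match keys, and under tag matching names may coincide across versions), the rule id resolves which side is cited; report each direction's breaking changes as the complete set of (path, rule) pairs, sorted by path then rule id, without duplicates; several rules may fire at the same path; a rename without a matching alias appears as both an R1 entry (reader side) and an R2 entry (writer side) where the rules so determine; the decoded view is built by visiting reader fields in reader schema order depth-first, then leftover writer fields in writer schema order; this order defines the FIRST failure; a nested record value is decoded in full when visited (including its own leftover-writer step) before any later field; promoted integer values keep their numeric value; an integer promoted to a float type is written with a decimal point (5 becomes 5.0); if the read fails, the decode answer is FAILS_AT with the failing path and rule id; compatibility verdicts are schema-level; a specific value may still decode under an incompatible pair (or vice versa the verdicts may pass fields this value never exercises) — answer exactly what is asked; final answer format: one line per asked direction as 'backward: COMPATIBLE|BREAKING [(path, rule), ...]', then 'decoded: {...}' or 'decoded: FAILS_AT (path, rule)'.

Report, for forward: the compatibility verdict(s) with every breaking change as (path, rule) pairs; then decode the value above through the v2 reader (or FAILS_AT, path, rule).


forward: BREAKING [(geo.duration, R1), (score, R1), (status, R1), (weight, R3)]; decoded: FAILS_AT (weight, R3)

each type pair in Event: writer, then reader
checking forward for Event: reader v1 against writer v2:
  status: no writer match
  geo: paired with writer geo (Money -> Money; writer required)
  weight: paired with writer weight (float32 -> float64; writer required)
  version: paired with writer version (int32 -> int32; writer required)
  score: no writer match
  geo.duration: paired with writer geo.duration (int64 -> int64; writer optional)
  geo.enabled: paired with writer geo.enabled (bool -> bool; writer required)
  geo.price: paired with writer geo.price (float32 -> float32; writer required)
  breaking: (geo.duration, R1)
  breaking: (score, R1)
  breaking: (status, R1)
  breaking: (weight, R3)
  => 4 violation(s): forward is BREAKING for Event
decode walk for Event under reader schema v2:
  geo.duration := 3
  geo.enabled := true
  geo.price := 0.0
  read fails at weight under R3
  => FAILS_AT (weight, R3)


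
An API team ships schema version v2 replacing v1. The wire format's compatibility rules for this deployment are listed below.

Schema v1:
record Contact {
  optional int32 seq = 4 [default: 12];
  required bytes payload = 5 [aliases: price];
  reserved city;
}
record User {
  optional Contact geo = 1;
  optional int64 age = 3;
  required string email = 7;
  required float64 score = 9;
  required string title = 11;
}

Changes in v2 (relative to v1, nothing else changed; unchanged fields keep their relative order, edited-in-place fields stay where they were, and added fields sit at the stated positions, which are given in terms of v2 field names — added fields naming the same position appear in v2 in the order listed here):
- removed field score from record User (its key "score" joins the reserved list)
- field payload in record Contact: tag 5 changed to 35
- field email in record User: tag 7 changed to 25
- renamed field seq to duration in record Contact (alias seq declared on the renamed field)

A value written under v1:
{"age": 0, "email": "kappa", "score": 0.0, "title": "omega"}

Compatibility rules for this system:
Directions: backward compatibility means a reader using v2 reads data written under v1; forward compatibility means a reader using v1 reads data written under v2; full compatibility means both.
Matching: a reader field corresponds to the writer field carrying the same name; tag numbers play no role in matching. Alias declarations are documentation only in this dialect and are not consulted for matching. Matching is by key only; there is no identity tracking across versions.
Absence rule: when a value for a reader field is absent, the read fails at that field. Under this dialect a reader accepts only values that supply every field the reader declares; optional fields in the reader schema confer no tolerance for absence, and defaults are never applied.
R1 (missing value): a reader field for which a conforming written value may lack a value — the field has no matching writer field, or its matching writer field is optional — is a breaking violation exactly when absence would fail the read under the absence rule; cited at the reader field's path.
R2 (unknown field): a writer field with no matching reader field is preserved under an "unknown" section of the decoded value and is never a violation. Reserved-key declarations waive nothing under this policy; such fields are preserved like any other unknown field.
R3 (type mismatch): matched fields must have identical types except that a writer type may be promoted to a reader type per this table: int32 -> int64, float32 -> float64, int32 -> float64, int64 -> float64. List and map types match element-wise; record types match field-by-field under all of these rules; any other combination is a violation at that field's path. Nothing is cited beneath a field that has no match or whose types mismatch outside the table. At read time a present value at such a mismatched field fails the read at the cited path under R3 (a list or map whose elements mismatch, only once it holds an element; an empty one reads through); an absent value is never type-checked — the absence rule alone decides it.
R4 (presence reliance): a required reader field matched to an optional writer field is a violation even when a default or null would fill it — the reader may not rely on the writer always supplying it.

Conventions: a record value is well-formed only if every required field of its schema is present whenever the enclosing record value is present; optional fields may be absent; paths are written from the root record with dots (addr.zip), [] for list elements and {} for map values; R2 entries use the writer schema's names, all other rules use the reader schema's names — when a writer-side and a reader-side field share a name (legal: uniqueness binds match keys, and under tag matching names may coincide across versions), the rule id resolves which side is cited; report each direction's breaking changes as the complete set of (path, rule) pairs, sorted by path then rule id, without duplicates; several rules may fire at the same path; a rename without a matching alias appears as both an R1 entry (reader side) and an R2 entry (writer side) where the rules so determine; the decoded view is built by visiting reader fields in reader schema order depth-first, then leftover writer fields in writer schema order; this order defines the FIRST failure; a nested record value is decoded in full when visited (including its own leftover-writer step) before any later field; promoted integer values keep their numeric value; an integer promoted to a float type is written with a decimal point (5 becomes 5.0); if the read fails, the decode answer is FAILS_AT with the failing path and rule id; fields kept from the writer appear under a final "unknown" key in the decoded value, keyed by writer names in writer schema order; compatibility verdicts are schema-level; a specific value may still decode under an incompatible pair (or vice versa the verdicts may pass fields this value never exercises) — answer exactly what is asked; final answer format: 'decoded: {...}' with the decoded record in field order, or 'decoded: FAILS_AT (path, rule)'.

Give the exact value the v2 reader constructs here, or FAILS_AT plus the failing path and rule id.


in User below, arrows point writer -> reader
migrating the User value to v2:
  read fails at geo under R1 (no fill)
  => FAILS_AT (geo, R1)
diffs on User not affecting the asked answer:
  removed field score from record User (its key "score" joins the reserved list) -> shifts the User verdicts, not this decode
  field payload in record Contact: tag 5 changed to 35 -> fires no rule on User under this dialect and leaves the result unchanged
  field email in record User: tag 7 changed to 25 -> fires no rule on User under this dialect and leaves the result unchanged
  renamed field seq to duration in record Contact (alias seq declared on the renamed field) -> shifts the User verdicts, not this decode

decoded: FAILS_AT (geo, R1)


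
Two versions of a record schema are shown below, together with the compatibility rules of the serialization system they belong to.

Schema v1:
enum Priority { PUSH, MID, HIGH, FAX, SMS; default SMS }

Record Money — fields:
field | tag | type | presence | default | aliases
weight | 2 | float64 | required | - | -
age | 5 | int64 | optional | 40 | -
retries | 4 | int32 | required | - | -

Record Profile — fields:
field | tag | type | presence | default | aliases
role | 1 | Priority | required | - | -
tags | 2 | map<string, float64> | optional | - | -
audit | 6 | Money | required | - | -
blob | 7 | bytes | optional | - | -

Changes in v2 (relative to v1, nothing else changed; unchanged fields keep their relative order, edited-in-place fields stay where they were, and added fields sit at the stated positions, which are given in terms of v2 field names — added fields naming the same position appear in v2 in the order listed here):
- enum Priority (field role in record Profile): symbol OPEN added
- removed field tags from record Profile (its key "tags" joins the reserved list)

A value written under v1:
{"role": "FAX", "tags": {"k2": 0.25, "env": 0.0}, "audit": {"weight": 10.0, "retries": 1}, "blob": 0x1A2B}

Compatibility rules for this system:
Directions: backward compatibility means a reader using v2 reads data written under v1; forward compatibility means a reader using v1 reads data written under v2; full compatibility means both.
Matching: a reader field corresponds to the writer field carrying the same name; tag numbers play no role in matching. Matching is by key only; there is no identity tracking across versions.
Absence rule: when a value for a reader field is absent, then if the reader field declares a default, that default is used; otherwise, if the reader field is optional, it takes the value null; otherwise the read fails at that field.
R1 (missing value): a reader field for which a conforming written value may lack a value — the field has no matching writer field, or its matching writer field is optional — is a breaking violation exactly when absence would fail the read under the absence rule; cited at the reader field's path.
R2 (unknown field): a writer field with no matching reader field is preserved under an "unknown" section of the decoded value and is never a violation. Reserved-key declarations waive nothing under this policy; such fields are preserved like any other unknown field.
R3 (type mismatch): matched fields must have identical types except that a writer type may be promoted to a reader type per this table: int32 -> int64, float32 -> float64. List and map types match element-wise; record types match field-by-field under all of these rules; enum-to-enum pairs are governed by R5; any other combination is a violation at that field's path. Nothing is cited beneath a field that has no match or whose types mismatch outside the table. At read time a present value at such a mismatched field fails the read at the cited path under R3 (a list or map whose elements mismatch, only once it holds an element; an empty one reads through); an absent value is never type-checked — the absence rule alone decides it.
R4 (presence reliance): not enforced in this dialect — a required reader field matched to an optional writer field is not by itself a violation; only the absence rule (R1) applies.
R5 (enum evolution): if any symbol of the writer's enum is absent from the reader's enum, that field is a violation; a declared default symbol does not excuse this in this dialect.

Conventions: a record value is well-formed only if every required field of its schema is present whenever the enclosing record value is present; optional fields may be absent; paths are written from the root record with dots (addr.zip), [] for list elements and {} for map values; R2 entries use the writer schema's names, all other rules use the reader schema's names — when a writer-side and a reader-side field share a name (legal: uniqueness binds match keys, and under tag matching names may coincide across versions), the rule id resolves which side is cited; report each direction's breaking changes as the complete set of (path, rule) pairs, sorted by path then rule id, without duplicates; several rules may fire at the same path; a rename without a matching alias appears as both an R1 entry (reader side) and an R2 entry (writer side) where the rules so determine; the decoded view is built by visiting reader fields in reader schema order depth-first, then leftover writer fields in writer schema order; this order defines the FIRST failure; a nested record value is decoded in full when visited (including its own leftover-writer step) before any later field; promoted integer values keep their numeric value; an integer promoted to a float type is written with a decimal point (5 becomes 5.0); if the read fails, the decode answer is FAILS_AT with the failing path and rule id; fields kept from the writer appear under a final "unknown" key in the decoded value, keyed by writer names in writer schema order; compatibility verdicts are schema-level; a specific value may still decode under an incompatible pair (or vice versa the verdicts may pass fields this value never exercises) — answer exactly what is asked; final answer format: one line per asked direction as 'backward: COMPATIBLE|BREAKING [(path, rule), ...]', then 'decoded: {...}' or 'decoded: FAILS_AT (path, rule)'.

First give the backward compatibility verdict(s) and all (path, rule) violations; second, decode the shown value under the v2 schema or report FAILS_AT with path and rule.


in Profile below, arrows point writer -> reader
backward for Profile (reader v2, writer v1):
  role <- role (Priority -> Priority, writer required)
  audit <- audit (Money -> Money, writer required)
  blob <- blob (bytes -> bytes, writer optional)
  leftover writer field: tags
  audit.weight <- audit.weight (float64 -> float64, writer required)
  audit.age <- audit.age (int64 -> int64, writer optional)
  audit.retries <- audit.retries (int32 -> int32, writer required)
  => backward: COMPATIBLE
decode (reader v2):
  role := "FAX"
  audit.weight := 10.0
  audit.age := 40 (absent -> default)
  audit.retries := 1
  blob := 0x1A2B
  writer tags: kept under "unknown"
  => decoded: {"role": "FAX", "audit": {"weight": 10.0, "age": 40, "retries": 1}, "blob": 0x1A2B, "unknown": {"tags": {"k2": 0.25, "env": 0.0}}}
remaining Profile differences; none change what is asked:
  enum Priority (field role in record Profile): symbol OPEN added -> affects forward compatibility only, which is not asked

backward: COMPATIBLE []; decoded: {"role": "FAX", "audit": {"weight": 10.0, "age": 40, "retries": 1}, "blob": 0x1A2B, "unknown": {"tags": {"k2": 0.25, "env": 0.0}}}
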